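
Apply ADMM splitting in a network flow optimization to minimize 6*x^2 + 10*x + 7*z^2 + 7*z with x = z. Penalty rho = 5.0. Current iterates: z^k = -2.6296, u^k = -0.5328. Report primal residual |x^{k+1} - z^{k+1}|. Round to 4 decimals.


ADMM iteration with rho = 5.0, z^k = -2.6296, u^k = -0.5328
Step 1: x-update.
Minimize 6*x^2 + 10*x + (5.0/2)*(x + 2.6296 - 0.5328)^2
FOC: (2*6 + 5.0)*x = -10 + 5.0*(-2.6296 + 0.5328)
x^{k+1} = -1.2049
Step 2: z-update.
Minimize 7*z^2 + 7*z + (5.0/2)*(-1.2049 - z - 0.5328)^2
FOC: (2*7 + 5.0)*z = -7 + 5.0*(-1.2049 - 0.5328)
z^{k+1} = -0.8257
Step 3: u-update.
u^{k+1} = -0.5328 - 1.2049 + 0.8257 = -0.912
Step 4: Primal residual = |-1.2049 + 0.8257| = 0.3792


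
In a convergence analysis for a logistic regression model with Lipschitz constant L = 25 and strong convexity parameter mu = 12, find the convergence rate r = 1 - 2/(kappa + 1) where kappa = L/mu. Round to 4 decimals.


Step 1: Compute the condition number.
kappa = L/mu = 25/12 = 2.0833
Step 2: Compute the convergence rate.
r = 1 - 2/(kappa + 1) = 1 - 2*mu/(L + mu) = (L - mu)/(L + mu) = 13/37 = 0.3514


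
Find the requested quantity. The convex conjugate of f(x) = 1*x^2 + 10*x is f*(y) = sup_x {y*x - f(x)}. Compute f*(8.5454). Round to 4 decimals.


f*(y) = sup_x {y*x - a*x^2 - b*x} = sup_x {(y-b)*x - a*x^2}
FOC: (y - b) - 2a*x = 0 => x* = (y - b)/(2a)
x* = (8.5454 - 10)/(2*1) = -0.7273
f*(8.5454) = (y-b)^2/(4a) = (8.5454 - 10)^2/(4*1)
= 2.1159/4 = 0.529


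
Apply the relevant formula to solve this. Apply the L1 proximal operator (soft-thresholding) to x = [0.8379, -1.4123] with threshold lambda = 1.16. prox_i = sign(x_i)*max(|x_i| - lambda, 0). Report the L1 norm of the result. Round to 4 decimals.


Soft-thresholding with lambda = 1.16:
prox(0.8379) = sign(0.8379)*max(|0.8379| - 1.16, 0) = 0.0
prox(-1.4123) = sign(-1.4123)*max(|-1.4123| - 1.16, 0) = -0.2523
prox(x) = [0.0, -0.2523]
||prox(x)||_1 = 0.0 + 0.2523 = 0.2523


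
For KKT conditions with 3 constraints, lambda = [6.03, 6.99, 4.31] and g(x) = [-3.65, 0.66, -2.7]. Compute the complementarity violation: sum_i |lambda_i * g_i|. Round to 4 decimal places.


KKT complementary slackness check:
lambda_1 * g_1 = 6.03 * -3.65 = -22.0095
lambda_2 * g_2 = 6.99 * 0.66 = 4.6134
lambda_3 * g_3 = 4.31 * -2.7 = -11.637
Total violation = 22.0095 + 4.6134 + 11.637 = 38.2599


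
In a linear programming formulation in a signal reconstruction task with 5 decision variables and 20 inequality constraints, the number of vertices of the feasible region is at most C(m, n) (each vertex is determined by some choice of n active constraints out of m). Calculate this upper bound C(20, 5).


Each vertex corresponds to some choice of n active constraints out of m, so the number of vertices is at most C(m, n) = m! / (n!(m-n)!).
m = 20, n = 5
Numerator: 20 * 19 * 18 * 17 * 16
Denominator: 5! = 120
C(20, 5) = 15504


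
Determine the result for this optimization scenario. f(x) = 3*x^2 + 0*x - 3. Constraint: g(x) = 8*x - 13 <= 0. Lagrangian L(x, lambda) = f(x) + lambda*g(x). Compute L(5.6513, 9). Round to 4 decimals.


Step 1: Evaluate f(x).
f(5.6513) = 3*5.6513^2 + 0*5.6513 - 3 = 92.8116
Step 2: Evaluate g(x).
g(5.6513) = 8*5.6513 - 13 = 32.2104
Step 3: Compute Lagrangian.
L = 92.8116 + 9*32.2104 = 382.7052


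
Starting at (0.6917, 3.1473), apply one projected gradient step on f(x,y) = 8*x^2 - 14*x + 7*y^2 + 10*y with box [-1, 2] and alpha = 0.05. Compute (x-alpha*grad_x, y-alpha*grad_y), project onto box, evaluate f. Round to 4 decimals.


Step 1: Compute gradient at (0.6917, 3.1473).
grad_x = 2*8*0.6917 - 14 = -2.9328
grad_y = 2*7*3.1473 + 10 = 54.0622
Step 2: Gradient step.
x_raw = 0.6917 - 0.05*-2.9328 = 0.8383
y_raw = 3.1473 - 0.05*54.0622 = 0.4442
Step 3: Project onto [-1, 2].
x_proj = clip(0.8383) = 0.8383
y_proj = clip(0.4442) = 0.4442
Step 4: Evaluate f.
f(0.8383, 0.4442) = -0.2912


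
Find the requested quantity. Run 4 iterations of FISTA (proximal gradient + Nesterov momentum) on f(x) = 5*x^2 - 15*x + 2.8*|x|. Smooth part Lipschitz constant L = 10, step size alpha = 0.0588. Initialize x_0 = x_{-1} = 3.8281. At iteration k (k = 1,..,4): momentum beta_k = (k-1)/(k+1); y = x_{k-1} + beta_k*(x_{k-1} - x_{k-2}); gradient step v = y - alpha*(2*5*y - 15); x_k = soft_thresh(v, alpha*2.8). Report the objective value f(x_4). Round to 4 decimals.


FISTA on f(x) = 5*x^2 - 15*x + 2.8*|x|
L = 10, alpha = 0.0588
Iteration 1: beta = 0.0, y = 3.8281 + 0.0*(3.8281 - 3.8281) = 3.8281
  grad(y) = 23.281, v = y - alpha*grad = 2.4592
  prox(v) = soft_thresh(2.4592, 0.1646) = 2.2945
Iteration 2: beta = 0.3333, y = 2.2945 + 0.3333*(2.2945 - 3.8281) = 1.7833
  grad(y) = 2.8335, v = y - alpha*grad = 1.6167
  prox(v) = soft_thresh(1.6167, 0.1646) = 1.4521
Iteration 3: beta = 0.5, y = 1.4521 + 0.5*(1.4521 - 2.2945) = 1.0309
  grad(y) = -4.6912, v = y - alpha*grad = 1.3067
  prox(v) = soft_thresh(1.3067, 0.1646) = 1.1421
Iteration 4: beta = 0.6, y = 1.1421 + 0.6*(1.1421 - 1.4521) = 0.9561
  grad(y) = -5.4393, v = y - alpha*grad = 1.2759
  prox(v) = soft_thresh(1.2759, 0.1646) = 1.1113
f(x_4) = 5*1.1113^2 - 15*1.1113 + 2.8*|1.1113| = -7.3829


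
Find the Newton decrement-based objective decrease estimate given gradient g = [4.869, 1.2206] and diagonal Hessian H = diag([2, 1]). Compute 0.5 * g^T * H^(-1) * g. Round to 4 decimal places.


Step 1: H is diagonal, so H^(-1) * g = [2.4345, 1.2206].
Step 2: g^T H^(-1) g = sum_i g_i^2 / H_ii
  = (4.869)^2/2 + (1.2206)^2/1
  = 11.8536 + 1.4899 = 13.3434
Step 3: Objective decrease = 0.5 * g^T H^(-1) g = 6.6717


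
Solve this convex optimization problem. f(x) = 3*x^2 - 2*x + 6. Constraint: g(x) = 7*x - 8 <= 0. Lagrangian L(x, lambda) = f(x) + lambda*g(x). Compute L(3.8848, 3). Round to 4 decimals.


Step 1: Evaluate f(x).
f(3.8848) = 3*3.8848^2 - 2*3.8848 + 6 = 43.5054
Step 2: Evaluate g(x).
g(3.8848) = 7*3.8848 - 8 = 19.1936
Step 3: Compute Lagrangian.
L = 43.5054 + 3*19.1936 = 101.0862


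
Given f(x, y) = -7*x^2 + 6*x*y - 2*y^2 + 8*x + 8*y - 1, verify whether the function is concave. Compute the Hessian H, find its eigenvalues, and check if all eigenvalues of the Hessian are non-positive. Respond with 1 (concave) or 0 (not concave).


The Hessian of f(x,y) = -7*x^2 + 6*x*y - 2*y^2 + 8*x + 8*y - 1 is:
H = [[-14, 6], [6, -4]]
Trace = -14 - 4 = -18
Determinant = -14*-4 - (6)^2 = 20
Discriminant = (-18)^2 - 4*20 = 244.0
Eigenvalues: lambda_1 = -16.8102, lambda_2 = -1.1898
The function is concave.

1


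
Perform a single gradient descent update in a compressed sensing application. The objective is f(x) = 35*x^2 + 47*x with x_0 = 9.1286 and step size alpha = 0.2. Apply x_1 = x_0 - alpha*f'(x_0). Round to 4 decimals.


We compute the gradient at x_0 and apply the update.
f'(x) = 70*x + 47
f'(9.1286) = 70*9.1286 + 47 = 686.002
x_1 = 9.1286 - 0.2*686.002 = -128.0718


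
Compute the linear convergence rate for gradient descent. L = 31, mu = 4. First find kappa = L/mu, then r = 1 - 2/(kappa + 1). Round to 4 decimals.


Step 1: Compute the condition number.
kappa = L/mu = 31/4 = 7.75
Step 2: Compute the convergence rate.
r = 1 - 2/(kappa + 1) = 1 - 2*mu/(L + mu) = (L - mu)/(L + mu) = 27/35 = 0.7714


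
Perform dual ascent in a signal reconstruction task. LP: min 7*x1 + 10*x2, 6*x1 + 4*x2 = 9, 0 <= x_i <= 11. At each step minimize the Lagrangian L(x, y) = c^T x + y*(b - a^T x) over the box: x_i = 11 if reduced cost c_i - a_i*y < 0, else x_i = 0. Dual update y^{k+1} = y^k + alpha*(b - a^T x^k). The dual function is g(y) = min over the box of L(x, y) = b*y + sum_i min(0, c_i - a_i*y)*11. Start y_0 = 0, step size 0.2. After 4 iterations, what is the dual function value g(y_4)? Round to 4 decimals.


Dual ascent for LP: min 7*x1 + 10*x2, 6*x1 + 4*x2 = 9, 0 <= x_i <= 11
Step 1: y^k = 0.0, reduced costs: (7.0, 10.0)
  x^k = (0.0, 0.0), subgradient = b - a^T x = 9.0
  y^{k+1} = 0.0 + 0.2*9.0 = 1.8
Step 2: y^k = 1.8, reduced costs: (-3.8, 2.8)
  x^k = (11.0, 0.0), subgradient = b - a^T x = -57.0
  y^{k+1} = 1.8 + 0.2*-57.0 = -9.6
Step 3: y^k = -9.6, reduced costs: (64.6, 48.4)
  x^k = (0.0, 0.0), subgradient = b - a^T x = 9.0
  y^{k+1} = -9.6 + 0.2*9.0 = -7.8
Step 4: y^k = -7.8, reduced costs: (53.8, 41.2)
  x^k = (0.0, 0.0), subgradient = b - a^T x = 9.0
  y^{k+1} = -7.8 + 0.2*9.0 = -6.0
Dual objective at y_4 = -6.0: reduced costs (43.0, 34.0), box minimizer x = (0.0, 0.0)
g(y_4) = b*y + (c1 - a1*y)*x1 + (c2 - a2*y)*x2 = 9*(-6.0) + 43.0*0.0 + 34.0*0.0 = -54.0 + 0.0 + 0.0 = -54.0


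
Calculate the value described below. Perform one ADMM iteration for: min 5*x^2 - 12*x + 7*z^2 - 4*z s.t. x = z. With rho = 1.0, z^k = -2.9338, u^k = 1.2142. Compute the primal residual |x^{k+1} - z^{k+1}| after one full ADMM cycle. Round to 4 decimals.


ADMM iteration with rho = 1.0, z^k = -2.9338, u^k = 1.2142
Step 1: x-update.
Minimize 5*x^2 - 12*x + (1.0/2)*(x + 2.9338 + 1.2142)^2
FOC: (2*5 + 1.0)*x = 12 + 1.0*(-2.9338 - 1.2142)
x^{k+1} = 0.7138
Step 2: z-update.
Minimize 7*z^2 - 4*z + (1.0/2)*(0.7138 - z + 1.2142)^2
FOC: (2*7 + 1.0)*z = 4 + 1.0*(0.7138 + 1.2142)
z^{k+1} = 0.3952
Step 3: u-update.
u^{k+1} = 1.2142 + 0.7138 - 0.3952 = 1.5328
Step 4: Primal residual = |0.7138 - 0.3952| = 0.3186


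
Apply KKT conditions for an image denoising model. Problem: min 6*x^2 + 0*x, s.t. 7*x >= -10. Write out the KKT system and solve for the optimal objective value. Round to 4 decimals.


Step 1: Try lambda = 0 (constraint inactive).
Stationarity: 2*6*x + 0 = 0
x* = 0/(2*6) = 0.0
Check constraint: 7*0.0 = 0.0 >= -10 -- satisfied.
Step 2: Compute optimal value.
f(x*) = 6*0.0^2 + 0*0.0 = 0.0


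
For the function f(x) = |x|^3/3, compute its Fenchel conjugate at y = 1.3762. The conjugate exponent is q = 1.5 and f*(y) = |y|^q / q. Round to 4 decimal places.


The conjugate exponent q satisfies 1/p + 1/q = 1.
p = 3, so q = 3/(3 - 1) = 1.5
|y|^q = 1.3762^1.5 = 1.6144
f*(1.3762) = 1.6144 / 1.5 = 1.0763


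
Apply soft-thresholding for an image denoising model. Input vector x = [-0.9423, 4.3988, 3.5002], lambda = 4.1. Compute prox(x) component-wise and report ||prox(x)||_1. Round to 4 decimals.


Soft-thresholding with lambda = 4.1:
prox(-0.9423) = sign(-0.9423)*max(|-0.9423| - 4.1, 0) = 0.0
prox(4.3988) = sign(4.3988)*max(|4.3988| - 4.1, 0) = 0.2988
prox(3.5002) = sign(3.5002)*max(|3.5002| - 4.1, 0) = 0.0
prox(x) = [0.0, 0.2988, 0.0]
||prox(x)||_1 = 0.0 + 0.2988 + 0.0 = 0.2988


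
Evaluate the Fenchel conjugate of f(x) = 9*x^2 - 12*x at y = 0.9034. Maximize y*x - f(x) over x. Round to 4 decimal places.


f*(y) = sup_x {y*x - a*x^2 - b*x} = sup_x {(y-b)*x - a*x^2}
FOC: (y - b) - 2a*x = 0 => x* = (y - b)/(2a)
x* = (0.9034 + 12)/(2*9) = 0.7169
f*(0.9034) = (y-b)^2/(4a) = (0.9034 + 12)^2/(4*9)
= 166.4977/36 = 4.6249


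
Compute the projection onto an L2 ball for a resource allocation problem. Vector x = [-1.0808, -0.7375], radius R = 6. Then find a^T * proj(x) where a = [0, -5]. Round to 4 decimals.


Step 1: Compute ||x|| (intermediates to 6 decimals).
||x|| = sqrt((-1.0808)^2 + (-0.7375)^2) = 1.308448
Step 2: Project.
Since ||x|| <= R, proj = x (no scaling needed).
proj(x) = [-1.0808, -0.7375]
Step 3: Dot product.
a^T * proj(x) = 0*(-1.0808) - 5*(-0.7375) = 3.6875


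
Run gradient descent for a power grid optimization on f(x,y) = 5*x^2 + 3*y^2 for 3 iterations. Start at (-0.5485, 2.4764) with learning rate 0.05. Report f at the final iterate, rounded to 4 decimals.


Gradient descent on f(x,y) = 5*x^2 + 3*y^2.
Starting point: (-0.5485, 2.4764), alpha = 0.05
Step 1: grad_x = 2*5*-0.5485 = -5.485, grad_y = 2*3*2.4764 = 14.8584
  x_1 = -0.5485 - 0.05*-5.485 = -0.2743
  y_1 = 2.4764 - 0.05*14.8584 = 1.7335
Step 2: grad_x = 2*5*-0.2743 = -2.7425, grad_y = 2*3*1.7335 = 10.4009
  x_2 = -0.2743 - 0.05*-2.7425 = -0.1371
  y_2 = 1.7335 - 0.05*10.4009 = 1.2134
Step 3: grad_x = 2*5*-0.1371 = -1.3713, grad_y = 2*3*1.2134 = 7.2806
  x_3 = -0.1371 - 0.05*-1.3713 = -0.0686
  y_3 = 1.2134 - 0.05*7.2806 = 0.8494
f(-0.0686, 0.8494) = 5*(-0.0686)^2 + 3*0.8494^2 = 2.188


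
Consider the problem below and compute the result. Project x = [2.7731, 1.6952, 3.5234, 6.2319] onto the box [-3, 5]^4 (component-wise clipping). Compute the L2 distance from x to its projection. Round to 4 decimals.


Project each component onto [-3, 5].
clip(2.7731) = 2.7731, clip(1.6952) = 1.6952, clip(3.5234) = 3.5234, clip(6.2319) = 5.0
Projection = [2.7731, 1.6952, 3.5234, 5.0]
Squared diffs: [0.0, 0.0, 0.0, 1.5176]
Distance = sqrt(1.5176) = 1.2319


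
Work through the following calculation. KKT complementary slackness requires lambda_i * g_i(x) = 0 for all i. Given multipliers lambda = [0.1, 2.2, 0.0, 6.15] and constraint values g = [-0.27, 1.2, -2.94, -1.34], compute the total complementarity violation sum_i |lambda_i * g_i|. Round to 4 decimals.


KKT complementary slackness check:
lambda_1 * g_1 = 0.1 * -0.27 = -0.027
lambda_2 * g_2 = 2.2 * 1.2 = 2.64
lambda_3 * g_3 = 0.0 * -2.94 = -0.0
lambda_4 * g_4 = 6.15 * -1.34 = -8.241
Total violation = 0.027 + 2.64 + 0.0 + 8.241 = 10.908


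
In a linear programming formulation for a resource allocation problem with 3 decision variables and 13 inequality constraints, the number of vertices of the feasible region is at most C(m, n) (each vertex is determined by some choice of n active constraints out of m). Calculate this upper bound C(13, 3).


Each vertex corresponds to some choice of n active constraints out of m, so the number of vertices is at most C(m, n) = m! / (n!(m-n)!).
m = 13, n = 3
Numerator: 13 * 12 * 11
Denominator: 3! = 6
C(13, 3) = 286


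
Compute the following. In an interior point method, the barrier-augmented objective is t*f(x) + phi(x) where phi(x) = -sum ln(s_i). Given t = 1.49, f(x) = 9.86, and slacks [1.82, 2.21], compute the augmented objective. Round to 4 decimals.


Step 1: Compute log-barrier.
ln values: [0.5988, 0.793]
phi = -(0.5988 + 0.793) = -1.3918
Step 2: Compute augmented objective.
t*f(x) = 1.49*9.86 = 14.6914
Total = 14.6914 - 1.3918 = 13.2996


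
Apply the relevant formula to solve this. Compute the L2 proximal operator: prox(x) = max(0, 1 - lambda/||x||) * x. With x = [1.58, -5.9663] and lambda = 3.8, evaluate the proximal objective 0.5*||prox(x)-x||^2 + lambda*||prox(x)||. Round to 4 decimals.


Step 1: Compute ||x||.
||x|| = 6.172
Step 2: Compute scaling factor.
scale = max(0, 1 - 3.8/6.172) = 0.3843
Step 3: prox(x) = [0.6072, -2.2929]
||prox(x)|| = 2.372
Step 4: Proximal objective.
0.5*||prox-x||^2 = 7.22
lambda*||prox|| = 9.0136
Total = 16.2335


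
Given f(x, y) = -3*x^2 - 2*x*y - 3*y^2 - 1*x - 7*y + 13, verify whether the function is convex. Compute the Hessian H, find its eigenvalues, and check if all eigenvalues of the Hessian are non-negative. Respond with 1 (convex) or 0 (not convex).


The Hessian of f(x,y) = -3*x^2 - 2*x*y - 3*y^2 - 1*x - 7*y + 13 is:
H = [[-6, -2], [-2, -6]]
Trace = -6 - 6 = -12
Determinant = -6*-6 - (-2)^2 = 32
Discriminant = (-12)^2 - 4*32 = 16.0
Eigenvalues: lambda_1 = -8.0, lambda_2 = -4.0
The function is not convex.

0


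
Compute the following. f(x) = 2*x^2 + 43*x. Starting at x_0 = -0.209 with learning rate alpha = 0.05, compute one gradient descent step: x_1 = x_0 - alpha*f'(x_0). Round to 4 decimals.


We compute the gradient at x_0 and apply the update.
f'(x) = 4*x + 43
f'(-0.209) = 4*-0.209 + 43 = 42.164
x_1 = -0.209 - 0.05*42.164 = -2.3172


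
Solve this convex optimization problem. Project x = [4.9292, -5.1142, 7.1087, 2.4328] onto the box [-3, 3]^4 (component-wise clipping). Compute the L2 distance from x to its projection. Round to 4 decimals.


Project each component onto [-3, 3].
clip(4.9292) = 3.0, clip(-5.1142) = -3.0, clip(7.1087) = 3.0, clip(2.4328) = 2.4328
Projection = [3.0, -3.0, 3.0, 2.4328]
Squared diffs: [3.7218, 4.4698, 16.8814, 0.0]
Distance = sqrt(25.073) = 5.0073


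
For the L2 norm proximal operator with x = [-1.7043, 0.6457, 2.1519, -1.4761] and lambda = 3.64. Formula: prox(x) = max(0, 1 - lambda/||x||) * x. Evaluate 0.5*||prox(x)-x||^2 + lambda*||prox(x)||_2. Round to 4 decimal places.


Step 1: Compute ||x||.
||x|| = 3.1829
Step 2: Compute scaling factor.
scale = max(0, 1 - 3.64/3.1829) = 0.0
Step 3: prox(x) = [-0.0, 0.0, 0.0, -0.0]
||prox(x)|| = 0.0
Step 4: Proximal objective.
0.5*||prox-x||^2 = 5.0656
lambda*||prox|| = 0.0
Total = 5.0656


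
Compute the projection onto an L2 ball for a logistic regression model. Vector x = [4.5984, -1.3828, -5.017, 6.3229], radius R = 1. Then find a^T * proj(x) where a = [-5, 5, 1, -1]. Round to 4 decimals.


Step 1: Compute ||x|| (intermediates to 6 decimals).
||x|| = sqrt(4.5984^2 + (-1.3828)^2 + (-5.017)^2 + 6.3229^2) = 9.391846
Step 2: Project.
Since ||x|| > R, scale = R/||x|| = 1/9.391846 = 0.106475, proj(x) = scale * x
proj(x) = [0.489615, -0.147234, -0.534185, 0.673231]
Step 3: Dot product.
a^T * proj(x) = -5*0.489615 + 5*(-0.147234) + 1*(-0.534185) - 1*0.673231 = -4.3917


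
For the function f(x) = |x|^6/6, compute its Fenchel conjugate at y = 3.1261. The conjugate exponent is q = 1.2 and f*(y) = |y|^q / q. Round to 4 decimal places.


The conjugate exponent q satisfies 1/p + 1/q = 1.
p = 6, so q = 6/(6 - 1) = 1.2
|y|^q = 3.1261^1.2 = 3.9265
f*(3.1261) = 3.9265 / 1.2 = 3.2721


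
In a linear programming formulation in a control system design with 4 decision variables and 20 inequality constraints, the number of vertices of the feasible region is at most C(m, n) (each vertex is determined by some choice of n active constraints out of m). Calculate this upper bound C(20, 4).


Each vertex corresponds to some choice of n active constraints out of m, so the number of vertices is at most C(m, n) = m! / (n!(m-n)!).
m = 20, n = 4
Numerator: 20 * 19 * 18 * 17
Denominator: 4! = 24
C(20, 4) = 4845


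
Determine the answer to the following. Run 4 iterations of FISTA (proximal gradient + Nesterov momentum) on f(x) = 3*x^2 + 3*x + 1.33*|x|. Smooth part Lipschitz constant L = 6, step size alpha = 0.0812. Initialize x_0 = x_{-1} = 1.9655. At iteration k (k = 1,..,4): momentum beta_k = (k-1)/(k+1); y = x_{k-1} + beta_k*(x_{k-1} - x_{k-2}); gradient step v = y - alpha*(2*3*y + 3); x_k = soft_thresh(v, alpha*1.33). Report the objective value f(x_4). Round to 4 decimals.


FISTA on f(x) = 3*x^2 + 3*x + 1.33*|x|
L = 6, alpha = 0.0812
Iteration 1: beta = 0.0, y = 1.9655 + 0.0*(1.9655 - 1.9655) = 1.9655
  grad(y) = 14.793, v = y - alpha*grad = 0.7643
  prox(v) = soft_thresh(0.7643, 0.108) = 0.6563
Iteration 2: beta = 0.3333, y = 0.6563 + 0.3333*(0.6563 - 1.9655) = 0.2199
  grad(y) = 4.3195, v = y - alpha*grad = -0.1308
  prox(v) = soft_thresh(-0.1308, 0.108) = -0.0228
Iteration 3: beta = 0.5, y = -0.0228 + 0.5*(-0.0228 - 0.6563) = -0.3624
  grad(y) = 0.8256, v = y - alpha*grad = -0.4294
  prox(v) = soft_thresh(-0.4294, 0.108) = -0.3214
Iteration 4: beta = 0.6, y = -0.3214 + 0.6*(-0.3214 + 0.0228) = -0.5006
  grad(y) = -0.0037, v = y - alpha*grad = -0.5003
  prox(v) = soft_thresh(-0.5003, 0.108) = -0.3923
f(x_4) = 3*(-0.3923)^2 + 3*(-0.3923) + 1.33*|-0.3923| = -0.1934


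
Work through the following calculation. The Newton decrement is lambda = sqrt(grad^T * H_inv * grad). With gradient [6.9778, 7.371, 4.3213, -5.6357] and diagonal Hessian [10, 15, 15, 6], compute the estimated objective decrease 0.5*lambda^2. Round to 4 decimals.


Step 1: H is diagonal, so H^(-1) * g = [0.6978, 0.4914, 0.2881, -0.9393].
Step 2: g^T H^(-1) g = sum_i g_i^2 / H_ii
  = (6.9778)^2/10 + (7.371)^2/15 + (4.3213)^2/15 + (-5.6357)^2/6
  = 4.869 + 3.6221 + 1.2449 + 5.2935 = 15.0295
Step 3: Objective decrease = 0.5 * g^T H^(-1) g = 7.5148


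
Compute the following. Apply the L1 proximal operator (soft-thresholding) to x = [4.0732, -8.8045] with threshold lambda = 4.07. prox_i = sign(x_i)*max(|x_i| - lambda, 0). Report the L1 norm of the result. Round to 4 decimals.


Soft-thresholding with lambda = 4.07:
prox(4.0732) = sign(4.0732)*max(|4.0732| - 4.07, 0) = 0.0032
prox(-8.8045) = sign(-8.8045)*max(|-8.8045| - 4.07, 0) = -4.7345
prox(x) = [0.0032, -4.7345]
||prox(x)||_1 = 0.0032 + 4.7345 = 4.7377


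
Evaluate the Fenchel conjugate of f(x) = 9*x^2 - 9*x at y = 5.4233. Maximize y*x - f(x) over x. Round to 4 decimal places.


f*(y) = sup_x {y*x - a*x^2 - b*x} = sup_x {(y-b)*x - a*x^2}
FOC: (y - b) - 2a*x = 0 => x* = (y - b)/(2a)
x* = (5.4233 + 9)/(2*9) = 0.8013
f*(5.4233) = (y-b)^2/(4a) = (5.4233 + 9)^2/(4*9)
= 208.0316/36 = 5.7787


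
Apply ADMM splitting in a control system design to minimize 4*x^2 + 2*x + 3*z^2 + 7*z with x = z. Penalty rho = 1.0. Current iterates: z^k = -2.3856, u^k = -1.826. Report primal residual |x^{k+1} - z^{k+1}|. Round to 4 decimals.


ADMM iteration with rho = 1.0, z^k = -2.3856, u^k = -1.826
Step 1: x-update.
Minimize 4*x^2 + 2*x + (1.0/2)*(x + 2.3856 - 1.826)^2
FOC: (2*4 + 1.0)*x = -2 + 1.0*(-2.3856 + 1.826)
x^{k+1} = -0.2844
Step 2: z-update.
Minimize 3*z^2 + 7*z + (1.0/2)*(-0.2844 - z - 1.826)^2
FOC: (2*3 + 1.0)*z = -7 + 1.0*(-0.2844 - 1.826)
z^{k+1} = -1.3015
Step 3: u-update.
u^{k+1} = -1.826 - 0.2844 + 1.3015 = -0.8089
Step 4: Primal residual = |-0.2844 + 1.3015| = 1.0171


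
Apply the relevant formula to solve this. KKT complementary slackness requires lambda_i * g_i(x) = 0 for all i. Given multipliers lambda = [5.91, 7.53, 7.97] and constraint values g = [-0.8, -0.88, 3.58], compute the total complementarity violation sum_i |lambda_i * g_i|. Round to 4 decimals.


KKT complementary slackness check:
lambda_1 * g_1 = 5.91 * -0.8 = -4.728
lambda_2 * g_2 = 7.53 * -0.88 = -6.6264
lambda_3 * g_3 = 7.97 * 3.58 = 28.5326
Total violation = 4.728 + 6.6264 + 28.5326 = 39.887


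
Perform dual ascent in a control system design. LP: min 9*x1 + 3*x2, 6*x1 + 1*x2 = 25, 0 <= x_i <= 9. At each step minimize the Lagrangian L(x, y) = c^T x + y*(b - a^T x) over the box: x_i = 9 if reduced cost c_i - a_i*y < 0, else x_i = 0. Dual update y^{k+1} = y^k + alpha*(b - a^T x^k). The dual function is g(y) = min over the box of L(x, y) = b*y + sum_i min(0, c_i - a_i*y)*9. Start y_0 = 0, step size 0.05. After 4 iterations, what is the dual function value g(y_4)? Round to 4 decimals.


Dual ascent for LP: min 9*x1 + 3*x2, 6*x1 + 1*x2 = 25, 0 <= x_i <= 9
Step 1: y^k = 0.0, reduced costs: (9.0, 3.0)
  x^k = (0.0, 0.0), subgradient = b - a^T x = 25.0
  y^{k+1} = 0.0 + 0.05*25.0 = 1.25
Step 2: y^k = 1.25, reduced costs: (1.5, 1.75)
  x^k = (0.0, 0.0), subgradient = b - a^T x = 25.0
  y^{k+1} = 1.25 + 0.05*25.0 = 2.5
Step 3: y^k = 2.5, reduced costs: (-6.0, 0.5)
  x^k = (9.0, 0.0), subgradient = b - a^T x = -29.0
  y^{k+1} = 2.5 + 0.05*-29.0 = 1.05
Step 4: y^k = 1.05, reduced costs: (2.7, 1.95)
  x^k = (0.0, 0.0), subgradient = b - a^T x = 25.0
  y^{k+1} = 1.05 + 0.05*25.0 = 2.3
Dual objective at y_4 = 2.3: reduced costs (-4.8, 0.7), box minimizer x = (9.0, 0.0)
g(y_4) = b*y + (c1 - a1*y)*x1 + (c2 - a2*y)*x2 = 25*2.3 + (-4.8)*9.0 + 0.7*0.0 = 57.5 - 43.2 + 0.0 = 14.3


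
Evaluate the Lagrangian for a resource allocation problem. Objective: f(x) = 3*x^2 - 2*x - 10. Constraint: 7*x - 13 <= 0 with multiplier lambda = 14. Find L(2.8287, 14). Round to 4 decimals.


Step 1: Evaluate f(x).
f(2.8287) = 3*2.8287^2 - 2*2.8287 - 10 = 8.3472
Step 2: Evaluate g(x).
g(2.8287) = 7*2.8287 - 13 = 6.8009
Step 3: Compute Lagrangian.
L = 8.3472 + 14*6.8009 = 103.5598


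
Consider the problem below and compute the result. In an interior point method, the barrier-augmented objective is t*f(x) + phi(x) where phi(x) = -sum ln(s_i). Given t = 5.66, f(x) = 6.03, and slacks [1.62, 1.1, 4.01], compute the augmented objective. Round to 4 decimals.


Step 1: Compute log-barrier.
ln values: [0.4824, 0.0953, 1.3888]
phi = -(0.4824 + 0.0953 + 1.3888) = -1.9665
Step 2: Compute augmented objective.
t*f(x) = 5.66*6.03 = 34.1298
Total = 34.1298 - 1.9665 = 32.1633


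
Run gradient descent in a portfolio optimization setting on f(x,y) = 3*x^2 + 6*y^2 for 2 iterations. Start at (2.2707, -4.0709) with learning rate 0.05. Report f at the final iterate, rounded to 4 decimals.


Gradient descent on f(x,y) = 3*x^2 + 6*y^2.
Starting point: (2.2707, -4.0709), alpha = 0.05
Step 1: grad_x = 2*3*2.2707 = 13.6242, grad_y = 2*6*-4.0709 = -48.8508
  x_1 = 2.2707 - 0.05*13.6242 = 1.5895
  y_1 = -4.0709 - 0.05*-48.8508 = -1.6284
Step 2: grad_x = 2*3*1.5895 = 9.5369, grad_y = 2*6*-1.6284 = -19.5403
  x_2 = 1.5895 - 0.05*9.5369 = 1.1126
  y_2 = -1.6284 - 0.05*-19.5403 = -0.6513
f(1.1126, -0.6513) = 3*1.1126^2 + 6*(-0.6513)^2 = 6.2594


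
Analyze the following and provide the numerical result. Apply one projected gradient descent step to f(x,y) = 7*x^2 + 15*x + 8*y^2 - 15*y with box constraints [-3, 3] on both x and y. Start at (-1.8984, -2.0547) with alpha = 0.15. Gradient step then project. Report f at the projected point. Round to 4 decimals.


Step 1: Compute gradient at (-1.8984, -2.0547).
grad_x = 2*7*-1.8984 + 15 = -11.5776
grad_y = 2*8*-2.0547 - 15 = -47.8752
Step 2: Gradient step.
x_raw = -1.8984 - 0.15*-11.5776 = -0.1618
y_raw = -2.0547 - 0.15*-47.8752 = 5.1266
Step 3: Project onto [-3, 3].
x_proj = clip(-0.1618) = -0.1618
y_proj = clip(5.1266) = 3.0
Step 4: Evaluate f.
f(-0.1618, 3.0) = 24.7568


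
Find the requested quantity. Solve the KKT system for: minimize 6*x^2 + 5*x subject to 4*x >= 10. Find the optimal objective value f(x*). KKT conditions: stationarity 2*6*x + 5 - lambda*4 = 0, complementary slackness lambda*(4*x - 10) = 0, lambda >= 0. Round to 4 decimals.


Step 1: Try lambda = 0 (constraint inactive).
x_unc = -5/(2*6) = -0.4167
Check: 4*-0.4167 = -1.6668 < 10 -- violated!
Step 2: Constraint must be active: 4*x = 10
x* = 10/4 = 2.5
lambda = (2*6*2.5 + 5)/4 = 8.75
Step 3: Compute optimal value.
f(x*) = 6*2.5^2 + 5*2.5 = 50.0


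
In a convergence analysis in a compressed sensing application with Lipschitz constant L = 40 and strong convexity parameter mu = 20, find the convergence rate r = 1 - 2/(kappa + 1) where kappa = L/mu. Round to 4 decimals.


Step 1: Compute the condition number.
kappa = L/mu = 40/20 = 2.0
Step 2: Compute the convergence rate.
r = 1 - 2/(kappa + 1) = 1 - 2*mu/(L + mu) = (L - mu)/(L + mu) = 20/60 = 0.3333


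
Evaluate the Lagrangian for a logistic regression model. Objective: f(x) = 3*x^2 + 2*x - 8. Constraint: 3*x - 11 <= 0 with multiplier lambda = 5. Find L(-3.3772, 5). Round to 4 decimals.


Step 1: Evaluate f(x).
f(-3.3772) = 3*(-3.3772)^2 + 2*(-3.3772) - 8 = 19.462
Step 2: Evaluate g(x).
g(-3.3772) = 3*-3.3772 - 11 = -21.1316
Step 3: Compute Lagrangian.
L = 19.462 + 5*-21.1316 = -86.196


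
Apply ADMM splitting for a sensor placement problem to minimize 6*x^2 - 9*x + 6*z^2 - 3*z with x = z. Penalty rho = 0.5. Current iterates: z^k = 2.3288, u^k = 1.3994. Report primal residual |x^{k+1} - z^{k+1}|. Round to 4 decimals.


ADMM iteration with rho = 0.5, z^k = 2.3288, u^k = 1.3994
Step 1: x-update.
Minimize 6*x^2 - 9*x + (0.5/2)*(x - 2.3288 + 1.3994)^2
FOC: (2*6 + 0.5)*x = 9 + 0.5*(2.3288 - 1.3994)
x^{k+1} = 0.7572
Step 2: z-update.
Minimize 6*z^2 - 3*z + (0.5/2)*(0.7572 - z + 1.3994)^2
FOC: (2*6 + 0.5)*z = 3 + 0.5*(0.7572 + 1.3994)
z^{k+1} = 0.3263
Step 3: u-update.
u^{k+1} = 1.3994 + 0.7572 - 0.3263 = 1.8303
Step 4: Primal residual = |0.7572 - 0.3263| = 0.4309


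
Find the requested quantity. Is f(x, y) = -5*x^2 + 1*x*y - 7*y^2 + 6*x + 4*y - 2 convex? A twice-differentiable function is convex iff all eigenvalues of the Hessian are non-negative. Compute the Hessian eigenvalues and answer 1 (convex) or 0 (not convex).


The Hessian of f(x,y) = -5*x^2 + 1*x*y - 7*y^2 + 6*x + 4*y - 2 is:
H = [[-10, 1], [1, -14]]
Trace = -10 - 14 = -24
Determinant = -10*-14 - (1)^2 = 139
Discriminant = (-24)^2 - 4*139 = 20.0
Eigenvalues: lambda_1 = -14.2361, lambda_2 = -9.7639
The function is not convex.

0


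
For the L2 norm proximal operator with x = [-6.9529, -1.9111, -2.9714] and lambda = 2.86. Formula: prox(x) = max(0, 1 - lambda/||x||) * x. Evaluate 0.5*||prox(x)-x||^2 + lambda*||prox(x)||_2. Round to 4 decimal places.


Step 1: Compute ||x||.
||x|| = 7.799
Step 2: Compute scaling factor.
scale = max(0, 1 - 2.86/7.799) = 0.6333
Step 3: prox(x) = [-4.4032, -1.2103, -1.8817]
||prox(x)|| = 4.939
Step 4: Proximal objective.
0.5*||prox-x||^2 = 4.0898
lambda*||prox|| = 14.1255
Total = 18.2153


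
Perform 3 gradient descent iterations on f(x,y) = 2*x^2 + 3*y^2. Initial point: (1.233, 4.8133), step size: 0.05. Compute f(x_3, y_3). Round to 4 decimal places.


Gradient descent on f(x,y) = 2*x^2 + 3*y^2.
Starting point: (1.233, 4.8133), alpha = 0.05
Step 1: grad_x = 2*2*1.233 = 4.932, grad_y = 2*3*4.8133 = 28.8798
  x_1 = 1.233 - 0.05*4.932 = 0.9864
  y_1 = 4.8133 - 0.05*28.8798 = 3.3693
Step 2: grad_x = 2*2*0.9864 = 3.9456, grad_y = 2*3*3.3693 = 20.2159
  x_2 = 0.9864 - 0.05*3.9456 = 0.7891
  y_2 = 3.3693 - 0.05*20.2159 = 2.3585
Step 3: grad_x = 2*2*0.7891 = 3.1565, grad_y = 2*3*2.3585 = 14.1511
  x_3 = 0.7891 - 0.05*3.1565 = 0.6313
  y_3 = 2.3585 - 0.05*14.1511 = 1.651
f(0.6313, 1.651) = 2*0.6313^2 + 3*1.651^2 = 8.9741


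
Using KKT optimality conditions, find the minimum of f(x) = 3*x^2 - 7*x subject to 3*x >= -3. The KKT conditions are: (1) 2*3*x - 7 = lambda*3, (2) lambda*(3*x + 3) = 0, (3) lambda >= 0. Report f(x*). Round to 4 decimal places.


Step 1: Try lambda = 0 (constraint inactive).
Stationarity: 2*3*x - 7 = 0
x* = 7/(2*3) = 7/6 = 1.1667 (rounded; the exact value 7/6 is used below)
Check constraint: 3*1.1667 = 3.5001 >= -3 -- satisfied.
Step 2: Compute optimal value.
f(x*) = 3*(7/6)^2 - 7*(7/6) = -4.0833


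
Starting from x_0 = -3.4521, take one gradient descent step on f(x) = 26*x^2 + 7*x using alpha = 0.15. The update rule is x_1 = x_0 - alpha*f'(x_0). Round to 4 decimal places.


We compute the gradient at x_0 and apply the update.
f'(x) = 52*x + 7
f'(-3.4521) = 52*-3.4521 + 7 = -172.5092
x_1 = -3.4521 - 0.15*-172.5092 = 22.4243


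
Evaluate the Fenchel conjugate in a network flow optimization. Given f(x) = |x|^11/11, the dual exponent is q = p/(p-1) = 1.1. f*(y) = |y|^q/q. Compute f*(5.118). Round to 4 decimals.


The conjugate exponent q satisfies 1/p + 1/q = 1.
p = 11, so q = 11/(11 - 1) = 1.1
|y|^q = 5.118^1.1 = 6.0257
f*(5.118) = 6.0257 / 1.1 = 5.4779


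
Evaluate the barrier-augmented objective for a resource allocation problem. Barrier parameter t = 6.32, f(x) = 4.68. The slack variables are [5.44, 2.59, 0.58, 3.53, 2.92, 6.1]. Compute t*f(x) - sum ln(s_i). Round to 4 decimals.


Step 1: Compute log-barrier.
ln values: [1.6938, 0.9517, -0.5447, 1.2613, 1.0716, 1.8083]
phi = -(1.6938 + 0.9517 - 0.5447 + 1.2613 + 1.0716 + 1.8083) = -6.2419
Step 2: Compute augmented objective.
t*f(x) = 6.32*4.68 = 29.5776
Total = 29.5776 - 6.2419 = 23.3357


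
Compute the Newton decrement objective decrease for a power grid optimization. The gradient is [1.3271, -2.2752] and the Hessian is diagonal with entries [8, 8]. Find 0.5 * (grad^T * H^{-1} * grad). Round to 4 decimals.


Step 1: H is diagonal, so H^(-1) * g = [0.1659, -0.2844].
Step 2: g^T H^(-1) g = sum_i g_i^2 / H_ii
  = (1.3271)^2/8 + (-2.2752)^2/8
  = 0.2201 + 0.6471 = 0.8672
Step 3: Objective decrease = 0.5 * g^T H^(-1) g = 0.4336


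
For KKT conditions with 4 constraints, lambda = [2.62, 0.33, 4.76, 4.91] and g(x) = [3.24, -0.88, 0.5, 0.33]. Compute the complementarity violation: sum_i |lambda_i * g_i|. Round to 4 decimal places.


KKT complementary slackness check:
lambda_1 * g_1 = 2.62 * 3.24 = 8.4888
lambda_2 * g_2 = 0.33 * -0.88 = -0.2904
lambda_3 * g_3 = 4.76 * 0.5 = 2.38
lambda_4 * g_4 = 4.91 * 0.33 = 1.6203
Total violation = 8.4888 + 0.2904 + 2.38 + 1.6203 = 12.7795


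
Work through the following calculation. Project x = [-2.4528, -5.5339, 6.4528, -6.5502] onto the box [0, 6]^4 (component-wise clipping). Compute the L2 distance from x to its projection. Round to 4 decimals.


Project each component onto [0, 6].
clip(-2.4528) = 0.0, clip(-5.5339) = 0.0, clip(6.4528) = 6.0, clip(-6.5502) = 0.0
Projection = [0.0, 0.0, 6.0, 0.0]
Squared diffs: [6.0162, 30.624, 0.205, 42.9051]
Distance = sqrt(79.7503) = 8.9303


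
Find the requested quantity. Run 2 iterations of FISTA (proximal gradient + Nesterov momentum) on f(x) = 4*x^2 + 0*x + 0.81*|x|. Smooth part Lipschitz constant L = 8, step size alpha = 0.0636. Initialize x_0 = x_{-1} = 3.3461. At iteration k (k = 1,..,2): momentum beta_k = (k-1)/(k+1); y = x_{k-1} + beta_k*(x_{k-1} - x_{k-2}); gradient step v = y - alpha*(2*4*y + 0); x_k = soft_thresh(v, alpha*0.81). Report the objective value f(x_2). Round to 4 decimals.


FISTA on f(x) = 4*x^2 + 0*x + 0.81*|x|
L = 8, alpha = 0.0636
Iteration 1: beta = 0.0, y = 3.3461 + 0.0*(3.3461 - 3.3461) = 3.3461
  grad(y) = 26.7688, v = y - alpha*grad = 1.6436
  prox(v) = soft_thresh(1.6436, 0.0515) = 1.5921
Iteration 2: beta = 0.3333, y = 1.5921 + 0.3333*(1.5921 - 3.3461) = 1.0074
  grad(y) = 8.0593, v = y - alpha*grad = 0.4948
  prox(v) = soft_thresh(0.4948, 0.0515) = 0.4433
f(x_2) = 4*0.4433^2 + 0*0.4433 + 0.81*|0.4433| = 1.1453


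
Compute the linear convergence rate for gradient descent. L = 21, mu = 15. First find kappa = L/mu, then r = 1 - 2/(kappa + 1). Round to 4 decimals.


Step 1: Compute the condition number.
kappa = L/mu = 21/15 = 1.4
Step 2: Compute the convergence rate.
r = 1 - 2/(kappa + 1) = 1 - 2*mu/(L + mu) = (L - mu)/(L + mu) = 6/36 = 0.1667


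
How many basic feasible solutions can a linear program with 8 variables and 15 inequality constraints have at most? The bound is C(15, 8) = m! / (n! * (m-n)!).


Each vertex corresponds to some choice of n active constraints out of m, so the number of vertices is at most C(m, n) = m! / (n!(m-n)!).
m = 15, n = 8
Numerator: 15 * 14 * 13 * 12 * 11 * 10 * 9 * 8
Denominator: 8! = 40320
C(15, 8) = 6435


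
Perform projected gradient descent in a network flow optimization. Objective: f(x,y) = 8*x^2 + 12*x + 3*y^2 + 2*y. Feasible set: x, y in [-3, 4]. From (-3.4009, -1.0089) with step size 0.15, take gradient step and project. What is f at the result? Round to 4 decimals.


Step 1: Compute gradient at (-3.4009, -1.0089).
grad_x = 2*8*-3.4009 + 12 = -42.4144
grad_y = 2*3*-1.0089 + 2 = -4.0534
Step 2: Gradient step.
x_raw = -3.4009 - 0.15*-42.4144 = 2.9613
y_raw = -1.0089 - 0.15*-4.0534 = -0.4009
Step 3: Project onto [-3, 4].
x_proj = clip(2.9613) = 2.9613
y_proj = clip(-0.4009) = -0.4009
Step 4: Evaluate f.
f(2.9613, -0.4009) = 105.368


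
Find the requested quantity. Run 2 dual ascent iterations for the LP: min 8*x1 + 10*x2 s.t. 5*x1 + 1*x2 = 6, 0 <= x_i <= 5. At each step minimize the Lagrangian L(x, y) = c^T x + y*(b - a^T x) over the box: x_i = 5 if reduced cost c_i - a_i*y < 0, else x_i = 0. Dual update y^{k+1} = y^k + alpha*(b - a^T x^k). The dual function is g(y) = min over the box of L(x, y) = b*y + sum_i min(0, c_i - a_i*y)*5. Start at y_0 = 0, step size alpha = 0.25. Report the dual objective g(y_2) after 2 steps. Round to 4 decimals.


Dual ascent for LP: min 8*x1 + 10*x2, 5*x1 + 1*x2 = 6, 0 <= x_i <= 5
Step 1: y^k = 0.0, reduced costs: (8.0, 10.0)
  x^k = (0.0, 0.0), subgradient = b - a^T x = 6.0
  y^{k+1} = 0.0 + 0.25*6.0 = 1.5
Step 2: y^k = 1.5, reduced costs: (0.5, 8.5)
  x^k = (0.0, 0.0), subgradient = b - a^T x = 6.0
  y^{k+1} = 1.5 + 0.25*6.0 = 3.0
Dual objective at y_2 = 3.0: reduced costs (-7.0, 7.0), box minimizer x = (5.0, 0.0)
g(y_2) = b*y + (c1 - a1*y)*x1 + (c2 - a2*y)*x2 = 6*3.0 + (-7.0)*5.0 + 7.0*0.0 = 18.0 - 35.0 + 0.0 = -17.0


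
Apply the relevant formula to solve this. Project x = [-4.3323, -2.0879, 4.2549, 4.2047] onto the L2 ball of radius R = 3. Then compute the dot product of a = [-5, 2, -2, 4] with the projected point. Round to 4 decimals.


Step 1: Compute ||x|| (intermediates to 6 decimals).
||x|| = sqrt((-4.3323)^2 + (-2.0879)^2 + 4.2549^2 + 4.2047^2) = 7.675404
Step 2: Project.
Since ||x|| > R, scale = R/||x|| = 3/7.675404 = 0.390859, proj(x) = scale * x
proj(x) = [-1.693318, -0.816075, 1.663066, 1.643445]
Step 3: Dot product.
a^T * proj(x) = -5*(-1.693318) + 2*(-0.816075) - 2*1.663066 + 4*1.643445 = 10.0821


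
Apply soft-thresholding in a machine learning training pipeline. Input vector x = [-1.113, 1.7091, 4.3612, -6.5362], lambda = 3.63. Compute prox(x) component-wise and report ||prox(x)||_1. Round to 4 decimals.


Soft-thresholding with lambda = 3.63:
prox(-1.113) = sign(-1.113)*max(|-1.113| - 3.63, 0) = 0.0
prox(1.7091) = sign(1.7091)*max(|1.7091| - 3.63, 0) = 0.0
prox(4.3612) = sign(4.3612)*max(|4.3612| - 3.63, 0) = 0.7312
prox(-6.5362) = sign(-6.5362)*max(|-6.5362| - 3.63, 0) = -2.9062
prox(x) = [0.0, 0.0, 0.7312, -2.9062]
||prox(x)||_1 = 0.0 + 0.0 + 0.7312 + 2.9062 = 3.6374


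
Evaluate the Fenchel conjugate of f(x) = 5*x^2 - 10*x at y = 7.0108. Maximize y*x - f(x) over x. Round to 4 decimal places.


f*(y) = sup_x {y*x - a*x^2 - b*x} = sup_x {(y-b)*x - a*x^2}
FOC: (y - b) - 2a*x = 0 => x* = (y - b)/(2a)
x* = (7.0108 + 10)/(2*5) = 1.7011
f*(7.0108) = (y-b)^2/(4a) = (7.0108 + 10)^2/(4*5)
= 289.3673/20 = 14.4684


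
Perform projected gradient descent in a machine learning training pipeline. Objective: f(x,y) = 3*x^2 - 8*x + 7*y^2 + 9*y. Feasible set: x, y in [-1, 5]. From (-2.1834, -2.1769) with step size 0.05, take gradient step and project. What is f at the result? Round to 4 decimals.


Step 1: Compute gradient at (-2.1834, -2.1769).
grad_x = 2*3*-2.1834 - 8 = -21.1004
grad_y = 2*7*-2.1769 + 9 = -21.4766
Step 2: Gradient step.
x_raw = -2.1834 - 0.05*-21.1004 = -1.1284
y_raw = -2.1769 - 0.05*-21.4766 = -1.1031
Step 3: Project onto [-1, 5].
x_proj = clip(-1.1284) = -1.0
y_proj = clip(-1.1031) = -1.0
Step 4: Evaluate f.
f(-1.0, -1.0) = 9.0


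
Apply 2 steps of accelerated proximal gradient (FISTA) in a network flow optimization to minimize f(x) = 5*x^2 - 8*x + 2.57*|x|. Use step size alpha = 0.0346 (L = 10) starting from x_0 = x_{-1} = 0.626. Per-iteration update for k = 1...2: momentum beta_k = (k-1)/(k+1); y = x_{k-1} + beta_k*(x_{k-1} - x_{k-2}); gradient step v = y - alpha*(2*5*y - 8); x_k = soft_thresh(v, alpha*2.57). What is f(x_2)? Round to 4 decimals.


FISTA on f(x) = 5*x^2 - 8*x + 2.57*|x|
L = 10, alpha = 0.0346
Iteration 1: beta = 0.0, y = 0.626 + 0.0*(0.626 - 0.626) = 0.626
  grad(y) = -1.74, v = y - alpha*grad = 0.6862
  prox(v) = soft_thresh(0.6862, 0.0889) = 0.5973
Iteration 2: beta = 0.3333, y = 0.5973 + 0.3333*(0.5973 - 0.626) = 0.5877
  grad(y) = -2.1229, v = y - alpha*grad = 0.6612
  prox(v) = soft_thresh(0.6612, 0.0889) = 0.5722
f(x_2) = 5*0.5722^2 - 8*0.5722 + 2.57*|0.5722| = -1.47


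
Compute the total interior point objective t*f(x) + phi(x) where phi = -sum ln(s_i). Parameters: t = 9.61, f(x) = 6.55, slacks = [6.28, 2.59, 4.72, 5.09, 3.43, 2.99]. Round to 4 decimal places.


Step 1: Compute log-barrier.
ln values: [1.8374, 0.9517, 1.5518, 1.6273, 1.2326, 1.0953]
phi = -(1.8374 + 0.9517 + 1.5518 + 1.6273 + 1.2326 + 1.0953) = -8.2959
Step 2: Compute augmented objective.
t*f(x) = 9.61*6.55 = 62.9455
Total = 62.9455 - 8.2959 = 54.6496


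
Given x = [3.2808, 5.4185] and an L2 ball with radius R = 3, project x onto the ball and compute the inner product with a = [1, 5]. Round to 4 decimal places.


Step 1: Compute ||x|| (intermediates to 6 decimals).
||x|| = sqrt(3.2808^2 + 5.4185^2) = 6.334334
Step 2: Project.
Since ||x|| > R, scale = R/||x|| = 3/6.334334 = 0.473609, proj(x) = scale * x
proj(x) = [1.553816, 2.56625]
Step 3: Dot product.
a^T * proj(x) = 1*1.553816 + 5*2.56625 = 14.3851


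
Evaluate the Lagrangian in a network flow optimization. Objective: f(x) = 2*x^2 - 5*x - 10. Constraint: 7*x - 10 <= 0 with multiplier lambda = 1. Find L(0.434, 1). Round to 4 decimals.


Step 1: Evaluate f(x).
f(0.434) = 2*0.434^2 - 5*0.434 - 10 = -11.7933
Step 2: Evaluate g(x).
g(0.434) = 7*0.434 - 10 = -6.962
Step 3: Compute Lagrangian.
L = -11.7933 + 1*-6.962 = -18.7553


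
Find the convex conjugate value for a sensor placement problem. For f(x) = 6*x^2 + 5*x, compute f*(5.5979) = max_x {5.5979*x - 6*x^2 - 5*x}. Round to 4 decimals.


f*(y) = sup_x {y*x - a*x^2 - b*x} = sup_x {(y-b)*x - a*x^2}
FOC: (y - b) - 2a*x = 0 => x* = (y - b)/(2a)
x* = (5.5979 - 5)/(2*6) = 0.0498
f*(5.5979) = (y-b)^2/(4a) = (5.5979 - 5)^2/(4*6)
= 0.3575/24 = 0.0149


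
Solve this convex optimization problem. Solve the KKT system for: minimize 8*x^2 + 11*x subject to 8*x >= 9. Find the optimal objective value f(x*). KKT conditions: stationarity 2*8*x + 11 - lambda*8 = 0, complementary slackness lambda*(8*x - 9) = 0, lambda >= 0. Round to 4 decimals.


Step 1: Try lambda = 0 (constraint inactive).
x_unc = -11/(2*8) = -0.6875
Check: 8*-0.6875 = -5.5 < 9 -- violated!
Step 2: Constraint must be active: 8*x = 9
x* = 9/8 = 1.125
lambda = (2*8*1.125 + 11)/8 = 3.625
Step 3: Compute optimal value.
f(x*) = 8*1.125^2 + 11*1.125 = 22.5
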